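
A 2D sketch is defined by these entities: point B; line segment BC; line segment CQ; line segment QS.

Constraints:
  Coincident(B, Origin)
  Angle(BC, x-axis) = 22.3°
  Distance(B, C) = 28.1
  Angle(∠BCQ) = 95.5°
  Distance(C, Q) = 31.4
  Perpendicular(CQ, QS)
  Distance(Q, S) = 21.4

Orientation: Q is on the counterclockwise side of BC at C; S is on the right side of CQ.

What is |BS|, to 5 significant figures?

59.998

B is at the origin; BC runs at 22.3° with length 28.1, so C = 28.1·(cos 22.3°, sin 22.3°) = (25.998, 10.663). ∠BCQ = 95.5°, so CQ runs at 22.3° + (180° − 95.5°) = 106.80° from the x-axis; with |CQ| = 31.4, Q = C + 31.4·(cos 106.80°, sin 106.80°) = (16.923, 40.723). The perpendicularity gives QS at right angles to CQ; with |QS| = 21.4 on the right of CQ, S = Q + 21.4·(0.95732, 0.28903) = (37.409, 46.908). Then |BS| = |S − B| = 59.998.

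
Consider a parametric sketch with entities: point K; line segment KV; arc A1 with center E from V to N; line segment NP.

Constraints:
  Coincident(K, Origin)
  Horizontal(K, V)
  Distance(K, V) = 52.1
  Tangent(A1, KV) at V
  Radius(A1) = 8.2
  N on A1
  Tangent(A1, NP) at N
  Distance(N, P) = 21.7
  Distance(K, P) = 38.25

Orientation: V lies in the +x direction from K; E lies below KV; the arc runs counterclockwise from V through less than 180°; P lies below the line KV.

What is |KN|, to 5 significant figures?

45.715

Checks: |EN| = 8.200 ✓; ∠(EN, NP) = 90.00° ✓; |NP| = 21.70 ✓; |KP| = 38.25 ✓.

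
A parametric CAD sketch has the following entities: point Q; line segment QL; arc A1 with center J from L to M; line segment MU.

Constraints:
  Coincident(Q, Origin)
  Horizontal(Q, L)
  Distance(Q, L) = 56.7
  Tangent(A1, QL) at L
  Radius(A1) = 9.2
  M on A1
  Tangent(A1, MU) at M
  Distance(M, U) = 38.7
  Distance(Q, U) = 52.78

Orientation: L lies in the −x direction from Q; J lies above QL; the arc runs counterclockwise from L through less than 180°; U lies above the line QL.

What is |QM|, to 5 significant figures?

48.563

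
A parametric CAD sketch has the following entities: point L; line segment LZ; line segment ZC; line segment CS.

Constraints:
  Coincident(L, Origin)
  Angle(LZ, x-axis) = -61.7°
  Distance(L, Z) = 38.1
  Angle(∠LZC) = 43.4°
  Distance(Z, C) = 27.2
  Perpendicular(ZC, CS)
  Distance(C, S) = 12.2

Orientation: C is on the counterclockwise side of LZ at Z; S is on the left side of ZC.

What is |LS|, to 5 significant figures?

13.986

L is at the origin; LZ runs at -61.7° with length 38.1, so Z = 38.1·(cos -61.7°, sin -61.7°) = (18.063, -33.546). ∠LZC = 43.4°, so ZC runs at -61.7° + (180° − 43.4°) = 74.900° from the x-axis; with |ZC| = 27.2, C = Z + 27.2·(cos 74.900°, sin 74.900°) = (25.148, -7.2853). ZC is perpendicular to CS; with |CS| = 12.2 on the left of ZC, S = C + 12.2·(-0.96547, 0.26050) = (13.370, -4.1072). Then |LS| = |S − L| = 13.986.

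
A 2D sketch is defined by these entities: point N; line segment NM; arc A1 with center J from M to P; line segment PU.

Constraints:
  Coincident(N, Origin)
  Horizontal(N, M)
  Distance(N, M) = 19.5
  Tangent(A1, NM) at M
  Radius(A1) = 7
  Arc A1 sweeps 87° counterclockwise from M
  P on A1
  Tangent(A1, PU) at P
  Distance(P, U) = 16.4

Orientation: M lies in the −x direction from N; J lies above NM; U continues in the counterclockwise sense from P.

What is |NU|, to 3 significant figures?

25.8

N is at the origin; N and M share the same y with |NM| = 19.5 and M on the −x side, so M = (-19.5, 0.00). The tangent condition forces JM to be normal to NM, so J = M + (0, 7) = (-19.5, 7.00). On A1, M sits at bearing -90° from J; an 87° counterclockwise sweep puts P at bearing -3°, so P = J + 7.0·(cos -3°, sin -3°) = (-12.5, 6.63). The tangent condition forces JP to be normal to PU, so PU runs along (−sin -3°, cos -3°); with |PU| = 16.4, U = (-11.7, 23.0). Then |NU| = |U − N| = 25.8.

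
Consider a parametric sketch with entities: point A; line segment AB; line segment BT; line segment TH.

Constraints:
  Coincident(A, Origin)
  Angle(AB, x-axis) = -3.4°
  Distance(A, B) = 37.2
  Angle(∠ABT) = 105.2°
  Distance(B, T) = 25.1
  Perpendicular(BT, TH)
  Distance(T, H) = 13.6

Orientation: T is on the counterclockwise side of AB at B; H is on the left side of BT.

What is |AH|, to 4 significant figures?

41.38

∠ABT = 105.2°, so BT runs at -3.4° + (180° − 105.2°) = 71.40° from the x-axis; with |BT| = 25.1, T = B + 25.1·(cos 71.40°, sin 71.40°) = (45.14, 21.58). BT is perpendicular to TH; with |TH| = 13.6 on the left of BT, H = T + 13.6·(-0.9478, 0.3190) = (32.25, 25.92). Then |AH| = |H − A| = 41.38.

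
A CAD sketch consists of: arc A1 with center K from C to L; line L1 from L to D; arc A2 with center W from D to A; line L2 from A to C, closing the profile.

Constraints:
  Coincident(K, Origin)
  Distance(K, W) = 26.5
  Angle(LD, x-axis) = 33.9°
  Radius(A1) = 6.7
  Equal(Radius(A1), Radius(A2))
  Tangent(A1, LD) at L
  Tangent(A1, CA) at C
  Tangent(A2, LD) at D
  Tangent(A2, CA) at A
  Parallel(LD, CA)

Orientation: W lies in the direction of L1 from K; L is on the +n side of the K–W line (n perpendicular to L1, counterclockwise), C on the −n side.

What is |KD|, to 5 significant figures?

27.334

The slot axis is L1's direction at 33.9°, so u = (cos 33.9°, sin 33.9°) = (0.83001, 0.55775) and n = (−sin 33.9°, cos 33.9°) = (-0.55775, 0.83001). K is at the origin and W lies 26.5 along u from K, so W = 26.5·u = (21.995, 14.780). Tangency of A1 to both parallel lines with radius 6.7 puts L and C at K ± 6.7·n: L = (-3.7369, 5.5611), C = (3.7369, -5.5611). Equal radii place D and A the same way about W: D = W + 6.7·n = (18.258, 20.341), A = W − 6.7·n = (25.732, 9.2192). Then |KD| = |D − K| = 27.334.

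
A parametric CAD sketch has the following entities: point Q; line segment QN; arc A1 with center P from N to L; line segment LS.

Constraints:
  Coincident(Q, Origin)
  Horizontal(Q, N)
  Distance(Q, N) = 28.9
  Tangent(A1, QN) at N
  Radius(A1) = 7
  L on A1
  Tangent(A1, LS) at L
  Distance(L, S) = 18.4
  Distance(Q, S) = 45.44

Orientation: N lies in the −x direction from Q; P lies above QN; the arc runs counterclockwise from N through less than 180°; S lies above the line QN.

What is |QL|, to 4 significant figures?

27.34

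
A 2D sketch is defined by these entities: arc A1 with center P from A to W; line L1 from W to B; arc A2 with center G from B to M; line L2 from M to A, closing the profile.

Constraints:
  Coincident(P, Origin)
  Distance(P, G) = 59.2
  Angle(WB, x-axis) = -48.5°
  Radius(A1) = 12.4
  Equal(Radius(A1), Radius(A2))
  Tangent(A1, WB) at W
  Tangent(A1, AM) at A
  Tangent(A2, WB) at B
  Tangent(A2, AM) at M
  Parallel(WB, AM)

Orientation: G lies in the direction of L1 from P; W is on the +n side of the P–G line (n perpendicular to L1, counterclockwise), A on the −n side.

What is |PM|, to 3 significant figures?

60.5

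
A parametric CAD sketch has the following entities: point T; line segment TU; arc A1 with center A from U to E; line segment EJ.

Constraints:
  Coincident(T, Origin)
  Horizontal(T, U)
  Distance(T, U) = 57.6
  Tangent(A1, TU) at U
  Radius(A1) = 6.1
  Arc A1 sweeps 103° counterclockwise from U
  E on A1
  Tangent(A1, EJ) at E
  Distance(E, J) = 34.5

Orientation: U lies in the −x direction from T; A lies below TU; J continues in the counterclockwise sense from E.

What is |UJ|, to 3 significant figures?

41.1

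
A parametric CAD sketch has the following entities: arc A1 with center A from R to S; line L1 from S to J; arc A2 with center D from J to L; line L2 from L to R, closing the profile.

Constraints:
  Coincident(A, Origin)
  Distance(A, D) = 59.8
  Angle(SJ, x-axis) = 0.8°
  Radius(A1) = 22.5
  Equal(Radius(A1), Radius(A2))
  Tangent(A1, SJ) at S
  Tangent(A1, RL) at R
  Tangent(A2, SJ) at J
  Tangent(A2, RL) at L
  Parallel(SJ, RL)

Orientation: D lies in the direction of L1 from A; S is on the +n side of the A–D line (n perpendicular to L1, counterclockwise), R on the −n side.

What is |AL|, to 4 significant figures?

63.89

The slot axis is L1's direction at 0.8°, so u = (cos 0.8°, sin 0.8°) = (0.9999, 0.01396) and n = (−sin 0.8°, cos 0.8°) = (-0.01396, 0.9999). A is at the origin and D lies 59.8 along u from A, so D = 59.8·u = (59.79, 0.8349). Tangency of A1 to both parallel lines with radius 22.5 puts S and R at A ± 22.5·n: S = (-0.3141, 22.50), R = (0.3141, -22.50). Equal radii place J and L the same way about D: J = D + 22.5·n = (59.48, 23.33), L = D − 22.5·n = (60.11, -21.66). Then |AL| = |L − A| = 63.89.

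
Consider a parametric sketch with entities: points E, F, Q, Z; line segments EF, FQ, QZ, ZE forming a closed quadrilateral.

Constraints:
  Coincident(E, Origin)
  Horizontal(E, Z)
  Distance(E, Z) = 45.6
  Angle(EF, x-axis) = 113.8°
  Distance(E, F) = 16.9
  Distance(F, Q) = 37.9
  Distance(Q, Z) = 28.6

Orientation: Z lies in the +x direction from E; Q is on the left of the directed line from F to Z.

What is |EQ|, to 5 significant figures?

38.517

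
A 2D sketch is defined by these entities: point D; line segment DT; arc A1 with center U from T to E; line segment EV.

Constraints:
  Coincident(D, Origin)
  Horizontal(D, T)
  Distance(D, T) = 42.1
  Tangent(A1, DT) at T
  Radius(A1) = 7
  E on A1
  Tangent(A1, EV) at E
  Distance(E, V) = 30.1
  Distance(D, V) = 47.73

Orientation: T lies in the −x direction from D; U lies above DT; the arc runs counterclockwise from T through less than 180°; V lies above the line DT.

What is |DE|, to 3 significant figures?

35.7

Checks: |UE| = 7.000 ✓; ∠(UE, EV) = 90.00° ✓; |EV| = 30.10 ✓; |DV| = 47.73 ✓.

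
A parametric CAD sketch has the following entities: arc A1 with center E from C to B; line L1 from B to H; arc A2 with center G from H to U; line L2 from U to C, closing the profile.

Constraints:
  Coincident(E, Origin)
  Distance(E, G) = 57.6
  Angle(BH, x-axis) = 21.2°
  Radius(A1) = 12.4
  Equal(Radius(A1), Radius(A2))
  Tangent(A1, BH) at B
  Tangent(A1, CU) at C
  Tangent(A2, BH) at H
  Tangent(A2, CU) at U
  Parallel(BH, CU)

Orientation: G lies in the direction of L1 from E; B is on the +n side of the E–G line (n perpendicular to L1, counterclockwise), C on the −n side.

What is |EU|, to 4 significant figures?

58.92

The slot axis is L1's direction at 21.2°, so u = (cos 21.2°, sin 21.2°) = (0.9323, 0.3616) and n = (−sin 21.2°, cos 21.2°) = (-0.3616, 0.9323). E is at the origin and G lies 57.6 along u from E, so G = 57.6·u = (53.70, 20.83). Tangency of A1 to both parallel lines with radius 12.4 puts B and C at E ± 12.4·n: B = (-4.484, 11.56), C = (4.484, -11.56). Equal radii place H and U the same way about G: H = G + 12.4·n = (49.22, 32.39), U = G − 12.4·n = (58.19, 9.269). Then |EU| = |U − E| = 58.92.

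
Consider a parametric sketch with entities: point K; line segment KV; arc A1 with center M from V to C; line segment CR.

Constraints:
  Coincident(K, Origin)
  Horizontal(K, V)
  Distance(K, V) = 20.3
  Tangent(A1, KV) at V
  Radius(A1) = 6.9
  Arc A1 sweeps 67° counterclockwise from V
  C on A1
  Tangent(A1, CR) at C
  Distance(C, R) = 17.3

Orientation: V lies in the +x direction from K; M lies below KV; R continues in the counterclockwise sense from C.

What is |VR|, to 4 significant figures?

24.02

On A1, V sits at bearing 90° from M; a 67° counterclockwise sweep puts C at bearing 157°, so C = M + 6.9·(cos 157°, sin 157°) = (13.95, -4.204). Since A1 is tangent to CR there, MC ⟂ CR, so CR runs along (−sin 157°, cos 157°); with |CR| = 17.3, R = (7.189, -20.13). Then |VR| = |R − V| = 24.02.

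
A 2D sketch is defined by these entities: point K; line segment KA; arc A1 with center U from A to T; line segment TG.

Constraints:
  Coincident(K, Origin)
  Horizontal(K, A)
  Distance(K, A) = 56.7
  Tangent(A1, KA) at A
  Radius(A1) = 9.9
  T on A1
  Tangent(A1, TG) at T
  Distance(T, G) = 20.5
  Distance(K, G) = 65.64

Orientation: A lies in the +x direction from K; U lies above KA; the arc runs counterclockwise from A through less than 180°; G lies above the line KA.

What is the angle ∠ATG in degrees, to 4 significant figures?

122.4°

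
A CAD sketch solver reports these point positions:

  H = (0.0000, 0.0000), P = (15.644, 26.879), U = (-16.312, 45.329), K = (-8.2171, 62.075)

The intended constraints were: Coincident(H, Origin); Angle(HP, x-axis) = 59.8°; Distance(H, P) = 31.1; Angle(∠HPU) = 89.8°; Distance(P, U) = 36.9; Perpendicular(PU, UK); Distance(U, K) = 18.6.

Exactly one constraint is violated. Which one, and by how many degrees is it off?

Perpendicular(PU, UK) — off by 4.20°.

H = (0.00, 0.00) ✓; HP at 59.80° ✓; |HP| = 31.10 ✓; ∠HPU = 89.80° ✓; |PU| = 36.90 ✓; ∠(PU, UK) = 85.80° ✗; |UK| = 18.60 ✓.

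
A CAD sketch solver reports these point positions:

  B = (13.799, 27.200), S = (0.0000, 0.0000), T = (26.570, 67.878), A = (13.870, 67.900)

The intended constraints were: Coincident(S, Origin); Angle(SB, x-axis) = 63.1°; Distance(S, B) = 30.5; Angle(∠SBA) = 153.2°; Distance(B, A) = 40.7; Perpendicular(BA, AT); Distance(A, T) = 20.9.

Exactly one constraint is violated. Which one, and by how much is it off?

Distance(A, T) = 20.9 — off by 8.20.

S = (0.00, 0.00) ✓; SB at 63.10° ✓; |SB| = 30.50 ✓; ∠SBA = 153.2° ✓; |BA| = 40.70 ✓; ∠(BA, AT) = 90.00° ✓; |AT| = 12.70 ✗.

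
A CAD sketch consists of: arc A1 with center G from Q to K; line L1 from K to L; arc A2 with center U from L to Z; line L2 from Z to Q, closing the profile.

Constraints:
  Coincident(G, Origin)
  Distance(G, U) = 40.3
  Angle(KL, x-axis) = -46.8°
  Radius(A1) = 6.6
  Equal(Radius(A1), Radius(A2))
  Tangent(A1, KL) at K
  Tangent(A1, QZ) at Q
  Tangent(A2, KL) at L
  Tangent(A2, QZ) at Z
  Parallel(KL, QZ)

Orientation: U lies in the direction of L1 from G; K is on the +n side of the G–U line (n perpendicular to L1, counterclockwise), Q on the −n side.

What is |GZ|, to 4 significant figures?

40.84

The slot axis is L1's direction at -46.8°, so u = (cos -46.8°, sin -46.8°) = (0.6845, -0.7290) and n = (−sin -46.8°, cos -46.8°) = (0.7290, 0.6845). G is at the origin and U lies 40.3 along u from G, so U = 40.3·u = (27.59, -29.38). Tangency of A1 to both parallel lines with radius 6.6 puts K and Q at G ± 6.6·n: K = (4.811, 4.518), Q = (-4.811, -4.518). Equal radii place L and Z the same way about U: L = U + 6.6·n = (32.40, -24.86), Z = U − 6.6·n = (22.78, -33.90). Then |GZ| = |Z − G| = 40.84.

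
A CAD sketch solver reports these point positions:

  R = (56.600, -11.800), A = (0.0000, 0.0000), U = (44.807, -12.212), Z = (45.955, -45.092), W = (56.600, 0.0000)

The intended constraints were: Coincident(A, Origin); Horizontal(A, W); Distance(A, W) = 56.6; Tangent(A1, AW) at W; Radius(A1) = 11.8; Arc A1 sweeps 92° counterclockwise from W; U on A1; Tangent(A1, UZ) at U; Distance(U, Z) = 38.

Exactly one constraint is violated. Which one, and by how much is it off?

Distance(U, Z) = 38 — off by 5.10.

A = (0.00, 0.00) ✓; A.y = 0.00, W.y = 0.00 ✓; |AW| = 56.60 ✓; ∠(RW, WA) = 90.00° ✓; |RW| = 11.80 ✓; bearing(R→U) − bearing(R→W) = 92.00° ✓; |RU| = 11.80 ✓; ∠(RU, UZ) = 90.00° ✓; |UZ| = 32.90 ✗.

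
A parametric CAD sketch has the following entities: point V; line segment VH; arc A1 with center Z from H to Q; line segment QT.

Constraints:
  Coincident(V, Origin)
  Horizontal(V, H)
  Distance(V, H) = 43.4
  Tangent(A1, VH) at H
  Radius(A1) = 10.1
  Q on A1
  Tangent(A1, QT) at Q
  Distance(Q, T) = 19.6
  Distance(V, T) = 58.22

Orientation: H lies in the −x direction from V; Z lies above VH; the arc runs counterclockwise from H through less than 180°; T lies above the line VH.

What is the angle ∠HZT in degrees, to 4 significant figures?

165.3°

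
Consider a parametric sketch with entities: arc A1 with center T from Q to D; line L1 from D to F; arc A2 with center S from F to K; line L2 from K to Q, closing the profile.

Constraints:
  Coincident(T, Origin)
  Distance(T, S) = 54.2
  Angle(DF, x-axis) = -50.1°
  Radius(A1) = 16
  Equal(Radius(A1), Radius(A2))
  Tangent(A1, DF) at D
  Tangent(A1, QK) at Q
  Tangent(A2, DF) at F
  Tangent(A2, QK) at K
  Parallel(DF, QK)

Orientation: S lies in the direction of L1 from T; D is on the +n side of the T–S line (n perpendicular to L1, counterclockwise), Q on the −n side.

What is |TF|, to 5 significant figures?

56.512

Tangency of A1 to both parallel lines with radius 16.0 puts D and Q at T ± 16.0·n: D = (12.275, 10.263), Q = (-12.275, -10.263). Equal radii place F and K the same way about S: F = S + 16.0·n = (47.041, -31.317), K = S − 16.0·n = (22.492, -51.844). Then |TF| = |F − T| = 56.512.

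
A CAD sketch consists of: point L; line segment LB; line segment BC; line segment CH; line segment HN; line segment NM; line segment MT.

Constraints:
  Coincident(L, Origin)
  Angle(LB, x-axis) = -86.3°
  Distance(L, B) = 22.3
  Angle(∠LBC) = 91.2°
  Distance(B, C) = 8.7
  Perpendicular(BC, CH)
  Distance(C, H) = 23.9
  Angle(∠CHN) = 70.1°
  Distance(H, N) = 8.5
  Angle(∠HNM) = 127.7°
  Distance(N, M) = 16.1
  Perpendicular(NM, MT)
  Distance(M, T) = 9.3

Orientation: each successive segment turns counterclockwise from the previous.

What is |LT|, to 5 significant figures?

20.120

L is at the origin; LB runs at -86.3° with length 22.3, so B = (1.4391, -22.254). ∠LBC = 91.2° gives BC at 2.5000° from the x-axis; with |BC| = 8.7, C = (10.131, -21.874). The perpendicularity gives CH at right angles to BC, so CH runs at 92.500°; with |CH| = 23.9, H = (9.0883, 2.0032). ∠CHN = 70.1° gives HN at -157.60° from the x-axis; with |HN| = 8.5, N = (1.2296, -1.2359). ∠HNM = 127.7° gives NM at -105.30° from the x-axis; with |NM| = 16.1, M = (-3.0187, -16.765). NM is perpendicular to MT, so MT runs at -15.300°; with |MT| = 9.3, T = (5.9517, -19.219). Then |LT| = |T − L| = 20.120.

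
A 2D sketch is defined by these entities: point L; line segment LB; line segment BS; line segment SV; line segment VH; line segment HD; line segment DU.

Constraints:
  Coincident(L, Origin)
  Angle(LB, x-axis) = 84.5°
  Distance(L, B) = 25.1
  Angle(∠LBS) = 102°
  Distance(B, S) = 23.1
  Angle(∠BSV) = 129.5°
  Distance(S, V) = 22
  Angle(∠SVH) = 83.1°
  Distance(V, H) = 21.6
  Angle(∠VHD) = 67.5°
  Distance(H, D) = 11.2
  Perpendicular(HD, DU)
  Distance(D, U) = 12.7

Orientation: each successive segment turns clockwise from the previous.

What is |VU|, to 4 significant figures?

7.827

L is at the origin; LB runs at 84.5° with length 25.1, so B = (2.406, 24.98). ∠LBS = 102.0° gives BS at 6.500° from the x-axis; with |BS| = 23.1, S = (25.36, 27.60). ∠BSV = 129.5° gives SV at -44.00° from the x-axis; with |SV| = 22.0, V = (41.18, 12.32). ∠SVH = 83.1° gives VH at -140.9° from the x-axis; with |VH| = 21.6, H = (24.42, -1.306). ∠VHD = 67.5° gives HD at 106.6° from the x-axis; with |HD| = 11.2, D = (21.22, 9.428). HD ⟂ DU, so DU runs at 16.60°; with |DU| = 12.7, U = (33.39, 13.06). Then |VU| = |U − V| = 7.827.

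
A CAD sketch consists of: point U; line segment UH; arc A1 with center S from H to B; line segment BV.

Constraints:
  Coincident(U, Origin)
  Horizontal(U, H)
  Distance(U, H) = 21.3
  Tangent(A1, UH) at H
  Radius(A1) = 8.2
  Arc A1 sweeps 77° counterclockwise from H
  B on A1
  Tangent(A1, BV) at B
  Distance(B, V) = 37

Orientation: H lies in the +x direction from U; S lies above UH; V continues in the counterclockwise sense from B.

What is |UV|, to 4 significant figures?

56.68

On A1, H sits at bearing -90° from S; a 77° counterclockwise sweep puts B at bearing -13°, so B = S + 8.2·(cos -13°, sin -13°) = (29.29, 6.355). Since A1 is tangent to BV there, SB ⟂ BV, so BV runs along (−sin -13°, cos -13°); with |BV| = 37.0, V = (37.61, 42.41). Then |UV| = |V − U| = 56.68.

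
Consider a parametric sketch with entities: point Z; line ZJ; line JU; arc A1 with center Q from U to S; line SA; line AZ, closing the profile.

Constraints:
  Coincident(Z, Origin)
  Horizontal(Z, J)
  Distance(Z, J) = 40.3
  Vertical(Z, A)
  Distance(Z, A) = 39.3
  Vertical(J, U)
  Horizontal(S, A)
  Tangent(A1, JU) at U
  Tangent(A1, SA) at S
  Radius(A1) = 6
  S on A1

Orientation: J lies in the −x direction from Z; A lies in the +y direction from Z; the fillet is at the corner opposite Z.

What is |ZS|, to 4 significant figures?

52.16

The virtual corner opposite Z is at (-40.30, 39.30). The tangent condition forces QU to be normal to JU and the tangent condition forces QS to be normal to SA, with radius 6.0, so the center Q sits 6.0 in from both sides at Q = (-34.30, 33.30). That places the tangent points at U = (-40.30, 33.30) on JU and S = (-34.30, 39.30) on SA. Then |ZS| = |S − Z| = 52.16.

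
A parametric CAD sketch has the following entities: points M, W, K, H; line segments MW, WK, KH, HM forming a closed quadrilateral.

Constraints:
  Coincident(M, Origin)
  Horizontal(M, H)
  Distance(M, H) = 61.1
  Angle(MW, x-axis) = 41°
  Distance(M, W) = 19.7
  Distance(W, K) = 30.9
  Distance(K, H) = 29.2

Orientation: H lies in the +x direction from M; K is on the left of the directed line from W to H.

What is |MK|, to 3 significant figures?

49.8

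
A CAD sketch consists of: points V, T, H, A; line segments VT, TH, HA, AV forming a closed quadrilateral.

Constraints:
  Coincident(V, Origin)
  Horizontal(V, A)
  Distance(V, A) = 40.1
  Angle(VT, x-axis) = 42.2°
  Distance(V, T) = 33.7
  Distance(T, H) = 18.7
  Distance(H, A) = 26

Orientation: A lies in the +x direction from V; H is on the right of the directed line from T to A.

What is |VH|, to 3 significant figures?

16.5

V is at the origin; VA is horizontal with |VA| = 40.1 and A in +x, so A = (40.1, 0). VT runs at 42.2° with |VT| = 33.7, so T = (25.0, 22.6). H is determined by |TH| = 18.7 and |HA| = 26.0 together: it lies at the intersection of circle(T, 18.7) and circle(A, 26.0). With |TA| = 27.2, the foot of the radical line on TA is 7.62 from T and the perpendicular offset is √(18.7² − 7.62²) = 17.1. Taking the right-of-TA solution: H = (15.0, 6.81).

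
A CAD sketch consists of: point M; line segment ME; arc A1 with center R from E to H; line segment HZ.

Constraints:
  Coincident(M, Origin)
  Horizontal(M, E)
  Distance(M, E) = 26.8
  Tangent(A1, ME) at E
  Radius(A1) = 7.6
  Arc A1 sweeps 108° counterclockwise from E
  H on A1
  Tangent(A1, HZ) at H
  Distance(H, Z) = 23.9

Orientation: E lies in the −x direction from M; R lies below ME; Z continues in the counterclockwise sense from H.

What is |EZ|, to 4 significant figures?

32.68

M is at the origin; M and E share the same y with |ME| = 26.8 and E on the −x side, so E = (-26.80, 0.000). The tangent condition forces RE to be normal to ME, so R = E + (0, -7.6) = (-26.80, -7.600). On A1, E sits at bearing 90° from R; a 108° counterclockwise sweep puts H at bearing 198°, so H = R + 7.6·(cos 198°, sin 198°) = (-34.03, -9.949). A1 meets HZ tangentially, so RH is at right angles to HZ, so HZ runs along (−sin 198°, cos 198°); with |HZ| = 23.9, Z = (-26.64, -32.68). Then |EZ| = |Z − E| = 32.68.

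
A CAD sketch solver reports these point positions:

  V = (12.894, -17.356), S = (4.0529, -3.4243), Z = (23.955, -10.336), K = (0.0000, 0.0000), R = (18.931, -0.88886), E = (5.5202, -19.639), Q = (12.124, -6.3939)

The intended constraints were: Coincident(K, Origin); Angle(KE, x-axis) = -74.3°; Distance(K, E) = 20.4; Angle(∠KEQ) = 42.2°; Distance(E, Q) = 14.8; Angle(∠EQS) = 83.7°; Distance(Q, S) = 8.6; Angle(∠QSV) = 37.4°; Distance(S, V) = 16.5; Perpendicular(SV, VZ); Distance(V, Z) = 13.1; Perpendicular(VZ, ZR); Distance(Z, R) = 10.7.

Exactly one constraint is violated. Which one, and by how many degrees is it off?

Perpendicular(VZ, ZR) — off by 4.40°.

K = (0.00, 0.00) ✓; KE at -74.30° ✓; |KE| = 20.40 ✓; ∠KEQ = 42.20° ✓; |EQ| = 14.80 ✓; ∠EQS = 83.70° ✓; |QS| = 8.600 ✓; ∠QSV = 37.40° ✓; |SV| = 16.50 ✓; ∠(SV, VZ) = 90.00° ✓; |VZ| = 13.10 ✓; ∠(VZ, ZR) = 85.60° ✗; |ZR| = 10.70 ✓.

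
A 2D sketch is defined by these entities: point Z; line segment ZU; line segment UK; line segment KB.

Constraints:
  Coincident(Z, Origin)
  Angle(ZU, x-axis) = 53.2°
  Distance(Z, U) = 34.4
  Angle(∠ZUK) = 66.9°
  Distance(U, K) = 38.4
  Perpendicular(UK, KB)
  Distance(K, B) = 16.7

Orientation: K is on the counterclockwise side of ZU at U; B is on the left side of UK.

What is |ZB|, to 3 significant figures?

29.0

Z is at the origin; ZU runs at 53.2° with length 34.4, so U = 34.4·(cos 53.2°, sin 53.2°) = (20.6, 27.5). ∠ZUK = 66.9°, so UK runs at 53.2° + (180° − 66.9°) = 166° from the x-axis; with |UK| = 38.4, K = U + 38.4·(cos 166°, sin 166°) = (-16.7, 36.6). UK ⟂ KB; with |KB| = 16.7 on the left of UK, B = K + 16.7·(-0.237, -0.972) = (-20.7, 20.4). Then |ZB| = |B − Z| = 29.0.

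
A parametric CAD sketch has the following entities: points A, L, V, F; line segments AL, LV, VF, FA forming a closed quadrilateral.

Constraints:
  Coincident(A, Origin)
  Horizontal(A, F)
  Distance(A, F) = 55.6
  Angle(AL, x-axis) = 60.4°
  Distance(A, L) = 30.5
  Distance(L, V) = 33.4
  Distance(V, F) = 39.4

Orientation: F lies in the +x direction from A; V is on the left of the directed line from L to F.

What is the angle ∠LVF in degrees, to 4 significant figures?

82.98°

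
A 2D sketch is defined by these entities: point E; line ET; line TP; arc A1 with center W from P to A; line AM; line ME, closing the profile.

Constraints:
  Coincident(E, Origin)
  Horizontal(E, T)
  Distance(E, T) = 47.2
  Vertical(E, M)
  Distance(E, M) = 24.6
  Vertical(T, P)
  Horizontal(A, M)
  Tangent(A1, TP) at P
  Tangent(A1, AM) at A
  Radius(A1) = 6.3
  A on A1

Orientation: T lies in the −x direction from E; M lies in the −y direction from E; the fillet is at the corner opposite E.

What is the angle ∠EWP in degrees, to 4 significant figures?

155.9°

The virtual corner opposite E is at (-47.20, -24.60). The tangent condition forces WP to be normal to TP and the tangent condition forces WA to be normal to AM, with radius 6.3, so the center W sits 6.3 in from both sides at W = (-40.90, -18.30). That places the tangent points at P = (-47.20, -18.30) on TP and A = (-40.90, -24.60) on AM. Then cos ∠EWP = WE·WP / (|WE||WP|), giving 155.9°.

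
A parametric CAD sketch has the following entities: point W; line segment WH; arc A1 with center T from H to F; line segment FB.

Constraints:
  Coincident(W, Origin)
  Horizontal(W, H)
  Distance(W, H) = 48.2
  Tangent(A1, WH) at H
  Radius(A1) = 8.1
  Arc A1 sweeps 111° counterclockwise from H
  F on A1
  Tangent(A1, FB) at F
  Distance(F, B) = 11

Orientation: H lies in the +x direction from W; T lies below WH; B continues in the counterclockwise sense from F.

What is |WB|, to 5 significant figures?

49.395

On A1, H sits at bearing 90° from T; a 111° counterclockwise sweep puts F at bearing 201°, so F = T + 8.1·(cos 201°, sin 201°) = (40.638, -11.003). Tangency of A1 to FB means the radius TF is perpendicular to FB, so FB runs along (−sin 201°, cos 201°); with |FB| = 11.0, B = (44.580, -21.272). Then |WB| = |B − W| = 49.395.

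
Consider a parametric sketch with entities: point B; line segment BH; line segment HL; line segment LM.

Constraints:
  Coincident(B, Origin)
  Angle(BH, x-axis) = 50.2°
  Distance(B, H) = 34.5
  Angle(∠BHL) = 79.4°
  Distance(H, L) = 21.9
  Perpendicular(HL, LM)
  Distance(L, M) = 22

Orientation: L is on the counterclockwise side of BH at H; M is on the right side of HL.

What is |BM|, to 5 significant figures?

58.034

B is at the origin; BH runs at 50.2° with length 34.5, so H = 34.5·(cos 50.2°, sin 50.2°) = (22.084, 26.506). ∠BHL = 79.4°, so HL runs at 50.2° + (180° − 79.4°) = 150.80° from the x-axis; with |HL| = 21.9, L = H + 21.9·(cos 150.80°, sin 150.80°) = (2.9668, 37.190). HL is perpendicular to LM; with |LM| = 22.0 on the right of HL, M = L + 22.0·(0.48786, 0.87292) = (13.700, 56.394). Then |BM| = |M − B| = 58.034.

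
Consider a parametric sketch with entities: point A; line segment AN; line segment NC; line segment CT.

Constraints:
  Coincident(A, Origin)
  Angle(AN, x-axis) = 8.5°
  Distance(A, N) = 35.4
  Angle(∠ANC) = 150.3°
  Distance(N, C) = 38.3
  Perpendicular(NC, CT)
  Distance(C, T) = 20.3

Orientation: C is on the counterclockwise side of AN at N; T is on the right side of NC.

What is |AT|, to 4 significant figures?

78.74

A is at the origin; AN runs at 8.5° with length 35.4, so N = 35.4·(cos 8.5°, sin 8.5°) = (35.01, 5.232). ∠ANC = 150.3°, so NC runs at 8.5° + (180° − 150.3°) = 38.20° from the x-axis; with |NC| = 38.3, C = N + 38.3·(cos 38.20°, sin 38.20°) = (65.11, 28.92). The perpendicularity gives CT at right angles to NC; with |CT| = 20.3 on the right of NC, T = C + 20.3·(0.6184, -0.7859) = (77.66, 12.96). Then |AT| = |T − A| = 78.74.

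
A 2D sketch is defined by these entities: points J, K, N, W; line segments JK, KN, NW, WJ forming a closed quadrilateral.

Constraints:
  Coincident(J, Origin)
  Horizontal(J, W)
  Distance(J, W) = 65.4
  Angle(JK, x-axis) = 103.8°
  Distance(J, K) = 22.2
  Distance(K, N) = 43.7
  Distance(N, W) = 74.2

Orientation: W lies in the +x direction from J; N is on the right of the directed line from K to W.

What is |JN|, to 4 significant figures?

22.79

J is at the origin; J and W share the same y with |JW| = 65.4 and W in +x, so W = (65.4, 0). JK runs at 103.8° with |JK| = 22.2, so K = (-5.295, 21.56). N is determined by |KN| = 43.7 and |NW| = 74.2 together: it lies at the intersection of circle(K, 43.7) and circle(W, 74.2). With |KW| = 73.91, the foot of the radical line on KW is 12.63 from K and the perpendicular offset is √(43.7² − 12.63²) = 41.84. Taking the right-of-KW solution: N = (-5.420, -22.14).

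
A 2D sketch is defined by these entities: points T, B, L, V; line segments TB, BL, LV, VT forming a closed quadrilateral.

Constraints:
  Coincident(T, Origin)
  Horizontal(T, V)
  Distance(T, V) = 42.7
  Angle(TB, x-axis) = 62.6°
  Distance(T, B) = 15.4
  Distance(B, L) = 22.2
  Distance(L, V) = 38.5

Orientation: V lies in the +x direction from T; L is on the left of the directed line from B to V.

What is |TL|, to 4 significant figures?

37.47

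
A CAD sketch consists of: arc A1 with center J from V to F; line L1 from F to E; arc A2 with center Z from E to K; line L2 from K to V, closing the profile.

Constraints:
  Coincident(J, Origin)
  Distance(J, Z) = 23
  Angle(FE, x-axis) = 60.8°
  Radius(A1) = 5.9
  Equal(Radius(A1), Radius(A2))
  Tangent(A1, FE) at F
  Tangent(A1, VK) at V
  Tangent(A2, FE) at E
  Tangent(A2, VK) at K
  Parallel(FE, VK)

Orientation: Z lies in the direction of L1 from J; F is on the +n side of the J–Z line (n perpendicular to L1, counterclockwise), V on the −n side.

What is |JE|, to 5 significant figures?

23.745

Tangency of A1 to both parallel lines with radius 5.9 puts F and V at J ± 5.9·n: F = (-5.1502, 2.8784), V = (5.1502, -2.8784). Equal radii place E and K the same way about Z: E = Z + 5.9·n = (6.0705, 22.956), K = Z − 5.9·n = (16.371, 17.199). Then |JE| = |E − J| = 23.745.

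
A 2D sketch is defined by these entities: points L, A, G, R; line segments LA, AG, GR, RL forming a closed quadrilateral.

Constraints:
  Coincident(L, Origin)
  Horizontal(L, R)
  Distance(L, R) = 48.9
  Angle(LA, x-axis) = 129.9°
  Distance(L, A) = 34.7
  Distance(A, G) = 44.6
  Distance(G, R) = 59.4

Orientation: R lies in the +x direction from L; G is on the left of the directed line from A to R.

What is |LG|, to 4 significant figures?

52.02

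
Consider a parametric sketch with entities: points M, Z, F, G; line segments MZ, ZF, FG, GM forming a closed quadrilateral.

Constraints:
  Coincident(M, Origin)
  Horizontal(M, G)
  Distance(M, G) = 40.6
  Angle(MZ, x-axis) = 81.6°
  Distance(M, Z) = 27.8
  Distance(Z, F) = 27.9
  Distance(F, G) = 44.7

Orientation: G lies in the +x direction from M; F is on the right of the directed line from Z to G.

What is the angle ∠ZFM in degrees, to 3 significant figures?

84.3°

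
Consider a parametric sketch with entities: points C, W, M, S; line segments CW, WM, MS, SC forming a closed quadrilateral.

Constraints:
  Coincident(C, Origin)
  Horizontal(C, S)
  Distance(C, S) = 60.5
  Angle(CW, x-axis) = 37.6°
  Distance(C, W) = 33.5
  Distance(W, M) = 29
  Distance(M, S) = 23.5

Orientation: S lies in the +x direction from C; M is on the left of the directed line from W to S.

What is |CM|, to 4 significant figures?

60.00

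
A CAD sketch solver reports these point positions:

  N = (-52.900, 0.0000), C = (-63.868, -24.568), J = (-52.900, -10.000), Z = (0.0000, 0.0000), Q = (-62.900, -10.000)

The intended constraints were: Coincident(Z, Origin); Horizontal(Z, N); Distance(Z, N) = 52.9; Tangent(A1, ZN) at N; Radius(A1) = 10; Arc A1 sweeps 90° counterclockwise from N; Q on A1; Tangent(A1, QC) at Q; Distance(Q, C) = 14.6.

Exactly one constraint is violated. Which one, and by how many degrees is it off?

Tangent(A1, QC) at Q — off by 3.80°.

Z = (0.00, 0.00) ✓; Z.y = 0.00, N.y = 0.00 ✓; |ZN| = 52.90 ✓; ∠(JN, NZ) = 90.00° ✓; |JN| = 10.00 ✓; bearing(J→Q) − bearing(J→N) = 90.00° ✓; |JQ| = 10.00 ✓; ∠(JQ, QC) = 93.80° ✗; |QC| = 14.60 ✓.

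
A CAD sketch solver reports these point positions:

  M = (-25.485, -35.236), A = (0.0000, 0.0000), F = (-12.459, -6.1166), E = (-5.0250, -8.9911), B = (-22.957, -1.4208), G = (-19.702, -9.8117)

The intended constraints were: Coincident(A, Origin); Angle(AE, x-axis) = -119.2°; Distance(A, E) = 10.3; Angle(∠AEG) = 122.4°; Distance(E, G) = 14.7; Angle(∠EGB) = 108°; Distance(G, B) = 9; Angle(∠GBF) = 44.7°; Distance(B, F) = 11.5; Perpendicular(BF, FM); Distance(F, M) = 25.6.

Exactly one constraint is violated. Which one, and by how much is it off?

Distance(F, M) = 25.6 — off by 6.30.

A = (0.00, 0.00) ✓; AE at -119.2° ✓; |AE| = 10.30 ✓; ∠AEG = 122.4° ✓; |EG| = 14.70 ✓; ∠EGB = 108.0° ✓; |GB| = 9.000 ✓; ∠GBF = 44.70° ✓; |BF| = 11.50 ✓; ∠(BF, FM) = 90.00° ✓; |FM| = 31.90 ✗.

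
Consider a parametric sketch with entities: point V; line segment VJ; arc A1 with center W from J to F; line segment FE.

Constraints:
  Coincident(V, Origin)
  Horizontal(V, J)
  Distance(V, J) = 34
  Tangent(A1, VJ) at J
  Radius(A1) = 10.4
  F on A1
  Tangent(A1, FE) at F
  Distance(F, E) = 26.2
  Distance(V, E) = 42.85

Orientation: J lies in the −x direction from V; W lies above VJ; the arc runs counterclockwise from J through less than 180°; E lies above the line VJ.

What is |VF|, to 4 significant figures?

25.67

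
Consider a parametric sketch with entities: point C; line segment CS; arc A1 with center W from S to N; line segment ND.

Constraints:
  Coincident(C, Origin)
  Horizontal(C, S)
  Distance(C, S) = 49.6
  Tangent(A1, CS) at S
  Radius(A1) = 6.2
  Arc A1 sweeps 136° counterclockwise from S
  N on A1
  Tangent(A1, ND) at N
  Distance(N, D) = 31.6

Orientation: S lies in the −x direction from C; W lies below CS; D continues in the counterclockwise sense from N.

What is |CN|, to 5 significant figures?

54.951

Since A1 is tangent to CS there, WS ⟂ CS, so W = S + (0, -6.2) = (-49.600, -6.2000). On A1, S sits at bearing 90° from W; a 136° counterclockwise sweep puts N at bearing 226°, so N = W + 6.2·(cos 226°, sin 226°) = (-53.907, -10.660). Then |CN| = |N − C| = 54.951.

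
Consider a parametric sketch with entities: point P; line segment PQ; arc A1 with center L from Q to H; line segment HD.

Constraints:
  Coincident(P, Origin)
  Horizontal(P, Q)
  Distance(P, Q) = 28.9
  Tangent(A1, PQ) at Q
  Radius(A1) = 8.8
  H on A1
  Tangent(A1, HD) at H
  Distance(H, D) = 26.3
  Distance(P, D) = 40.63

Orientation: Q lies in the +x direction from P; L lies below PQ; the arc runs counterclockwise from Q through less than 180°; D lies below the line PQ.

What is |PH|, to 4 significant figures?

21.97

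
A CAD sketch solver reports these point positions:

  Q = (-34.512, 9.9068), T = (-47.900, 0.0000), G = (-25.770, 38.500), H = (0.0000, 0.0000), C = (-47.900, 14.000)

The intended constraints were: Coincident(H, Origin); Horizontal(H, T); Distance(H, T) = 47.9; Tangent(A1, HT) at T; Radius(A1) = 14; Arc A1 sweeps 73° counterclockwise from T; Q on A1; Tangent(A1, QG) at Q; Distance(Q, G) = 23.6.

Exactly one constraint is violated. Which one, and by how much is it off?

Distance(Q, G) = 23.6 — off by 6.30.

H = (0.00, 0.00) ✓; H.y = 0.00, T.y = 0.00 ✓; |HT| = 47.90 ✓; ∠(CT, TH) = 90.00° ✓; |CT| = 14.00 ✓; bearing(C→Q) − bearing(C→T) = 73.00° ✓; |CQ| = 14.00 ✓; ∠(CQ, QG) = 90.00° ✓; |QG| = 29.90 ✗.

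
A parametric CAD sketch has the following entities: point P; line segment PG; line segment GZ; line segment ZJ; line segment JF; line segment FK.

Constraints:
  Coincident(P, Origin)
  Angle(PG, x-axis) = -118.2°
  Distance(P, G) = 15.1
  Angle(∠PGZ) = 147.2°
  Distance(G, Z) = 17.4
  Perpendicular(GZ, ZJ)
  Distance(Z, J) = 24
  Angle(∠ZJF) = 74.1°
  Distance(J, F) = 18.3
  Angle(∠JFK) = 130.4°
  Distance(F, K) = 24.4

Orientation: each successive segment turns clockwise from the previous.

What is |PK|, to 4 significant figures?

11.64

∠ZJF = 74.1° gives JF at 13.10° from the x-axis; with |JF| = 18.3, F = (-16.17, 3.395). ∠JFK = 130.4° gives FK at -36.50° from the x-axis; with |FK| = 24.4, K = (3.449, -11.12). Then |PK| = |K − P| = 11.64.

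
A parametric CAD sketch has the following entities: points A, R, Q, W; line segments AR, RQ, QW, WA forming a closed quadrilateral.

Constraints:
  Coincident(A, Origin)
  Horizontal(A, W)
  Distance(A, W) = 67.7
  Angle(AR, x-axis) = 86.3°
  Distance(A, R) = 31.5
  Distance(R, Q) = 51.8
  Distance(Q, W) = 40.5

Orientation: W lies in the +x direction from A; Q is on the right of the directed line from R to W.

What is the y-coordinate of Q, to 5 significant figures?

-12.653

A is at the origin; AW is horizontal with |AW| = 67.7 and W in +x, so W = (67.7, 0). AR runs at 86.3° with |AR| = 31.5, so R = (2.0328, 31.434). Q is determined by |RQ| = 51.8 and |QW| = 40.5 together: it lies at the intersection of circle(R, 51.8) and circle(W, 40.5). With |RW| = 72.803, the foot of the radical line on RW is 43.565 from R and the perpendicular offset is √(51.8² − 43.565²) = 28.024. Taking the right-of-RW solution: Q = (29.227, -12.653).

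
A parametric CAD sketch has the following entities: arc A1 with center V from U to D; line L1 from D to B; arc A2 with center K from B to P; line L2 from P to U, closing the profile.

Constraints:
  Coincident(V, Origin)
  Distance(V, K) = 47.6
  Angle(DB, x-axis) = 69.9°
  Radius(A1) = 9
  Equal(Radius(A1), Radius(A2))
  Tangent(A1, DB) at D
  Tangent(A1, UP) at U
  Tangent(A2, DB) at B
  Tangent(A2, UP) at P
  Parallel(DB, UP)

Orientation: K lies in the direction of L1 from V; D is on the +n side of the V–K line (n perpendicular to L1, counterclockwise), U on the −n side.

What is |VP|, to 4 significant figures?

48.44

Tangency of A1 to both parallel lines with radius 9.0 puts D and U at V ± 9.0·n: D = (-8.452, 3.093), U = (8.452, -3.093). Equal radii place B and P the same way about K: B = K + 9.0·n = (7.906, 47.79), P = K − 9.0·n = (24.81, 41.61). Then |VP| = |P − V| = 48.44.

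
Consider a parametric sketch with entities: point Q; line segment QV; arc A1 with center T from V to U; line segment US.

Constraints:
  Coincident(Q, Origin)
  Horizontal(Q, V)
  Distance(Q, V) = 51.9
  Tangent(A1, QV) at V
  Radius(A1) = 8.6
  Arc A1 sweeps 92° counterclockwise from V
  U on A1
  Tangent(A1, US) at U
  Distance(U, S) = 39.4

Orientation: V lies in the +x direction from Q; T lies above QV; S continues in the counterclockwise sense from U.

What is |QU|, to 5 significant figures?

61.146

Tangency of A1 to QV means the radius TV is perpendicular to QV, so T = V + (0, 8.6) = (51.900, 8.6000). On A1, V sits at bearing -90° from T; a 92° counterclockwise sweep puts U at bearing 2°, so U = T + 8.6·(cos 2°, sin 2°) = (60.495, 8.9001). Then |QU| = |U − Q| = 61.146.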